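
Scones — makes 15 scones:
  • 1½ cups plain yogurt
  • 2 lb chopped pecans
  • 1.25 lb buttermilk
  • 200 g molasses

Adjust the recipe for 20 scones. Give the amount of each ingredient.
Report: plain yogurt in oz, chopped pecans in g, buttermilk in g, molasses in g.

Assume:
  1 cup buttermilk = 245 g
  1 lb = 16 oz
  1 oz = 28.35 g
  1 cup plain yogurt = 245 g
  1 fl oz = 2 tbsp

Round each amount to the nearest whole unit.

plain yogurt: 17 oz; chopped pecans: 1210 g; buttermilk: 756 g; molasses: 267 g

Scaling factor: 20/15 = 4/3.
plain yogurt: 1.5 cup × 4/3 × 245 g/cup ÷ 28.35 g/oz ≈ 17 oz
chopped pecans: 2 lb × 4/3 × 16 oz/lb × 28.35 g/oz ≈ 1210 g
buttermilk: 1.25 lb × 4/3 × 16 oz/lb × 28.35 g/oz = 756 g
molasses: 200 g × 4/3 ≈ 267 g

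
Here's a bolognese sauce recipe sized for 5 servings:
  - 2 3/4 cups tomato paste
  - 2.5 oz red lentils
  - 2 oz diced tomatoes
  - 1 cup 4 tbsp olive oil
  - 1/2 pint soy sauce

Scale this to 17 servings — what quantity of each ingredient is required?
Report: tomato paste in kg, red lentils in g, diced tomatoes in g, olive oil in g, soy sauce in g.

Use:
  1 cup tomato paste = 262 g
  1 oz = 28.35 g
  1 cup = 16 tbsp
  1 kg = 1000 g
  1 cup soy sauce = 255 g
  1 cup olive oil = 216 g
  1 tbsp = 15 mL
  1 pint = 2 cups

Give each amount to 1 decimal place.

tomato paste: 2.4 kg; red lentils: 241.0 g; diced tomatoes: 192.8 g; olive oil: 918.0 g; soy sauce: 867.0 g

Scaling factor: 17/5 = 3.4.
tomato paste: 2.75 cup × 17/5 × 262 g/cup ÷ 1000 g/kg ≈ 2.4 kg
red lentils: 2.5 oz × 17/5 × 28.35 g/oz ≈ 241.0 g
diced tomatoes: 2 oz × 17/5 × 28.35 g/oz ≈ 192.8 g
olive oil: (1 cup + 4 tbsp = 1.25 cup) × 17/5 × 216 g/cup = 918.0 g
soy sauce: 0.5 pint × 17/5 × 2 cup/pint × 255 g/cup = 867.0 g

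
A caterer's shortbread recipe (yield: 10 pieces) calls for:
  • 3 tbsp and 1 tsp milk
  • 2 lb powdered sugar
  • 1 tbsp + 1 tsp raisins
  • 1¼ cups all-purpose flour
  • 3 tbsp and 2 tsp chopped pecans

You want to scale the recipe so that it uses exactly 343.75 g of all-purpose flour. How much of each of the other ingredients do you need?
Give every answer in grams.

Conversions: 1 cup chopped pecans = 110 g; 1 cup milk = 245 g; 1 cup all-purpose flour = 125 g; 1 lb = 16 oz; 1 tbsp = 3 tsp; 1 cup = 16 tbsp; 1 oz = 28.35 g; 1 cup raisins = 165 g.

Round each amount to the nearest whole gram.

milk: 112 g; powdered sugar: 1996 g; raisins: 30 g; chopped pecans: 55 g

The original recipe has 156.25 g of all-purpose flour, so the scaling factor is 343.75 ÷ 156.25 = 11/5 = 2.2.
milk: (3 tbsp + 1 tsp = 10/3 tbsp) × 11/5 ÷ 16 tbsp/cup × 245 g/cup ≈ 112 g
powdered sugar: 2 lb × 11/5 × 16 oz/lb × 28.35 g/oz ≈ 1996 g
raisins: (1 tbsp + 1 tsp = 4/3 tbsp) × 11/5 ÷ 16 tbsp/cup × 165 g/cup ≈ 30 g
chopped pecans: (3 tbsp + 2 tsp = 11/3 tbsp) × 11/5 ÷ 16 tbsp/cup × 110 g/cup ≈ 55 g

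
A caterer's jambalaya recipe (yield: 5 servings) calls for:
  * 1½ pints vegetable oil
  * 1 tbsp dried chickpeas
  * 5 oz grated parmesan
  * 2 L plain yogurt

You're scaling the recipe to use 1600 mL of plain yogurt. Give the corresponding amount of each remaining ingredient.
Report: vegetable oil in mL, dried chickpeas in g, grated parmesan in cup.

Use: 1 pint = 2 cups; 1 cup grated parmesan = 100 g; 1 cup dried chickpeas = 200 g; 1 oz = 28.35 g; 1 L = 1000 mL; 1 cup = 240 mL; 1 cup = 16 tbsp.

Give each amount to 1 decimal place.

vegetable oil: 576.0 mL; dried chickpeas: 10.0 g; grated parmesan: 1.1 cup

The original recipe has 2000 mL of plain yogurt, so the scaling factor is 1600 ÷ 2000 = 4/5 = 0.8.
vegetable oil: 1.5 pint × 4/5 × 2 cup/pint × 240 mL/cup = 576.0 mL
dried chickpeas: 1 tbsp × 4/5 ÷ 16 tbsp/cup × 200 g/cup = 10.0 g
grated parmesan: 5 oz × 4/5 × 28.35 g/oz ÷ 100 g/cup ≈ 1.1 cup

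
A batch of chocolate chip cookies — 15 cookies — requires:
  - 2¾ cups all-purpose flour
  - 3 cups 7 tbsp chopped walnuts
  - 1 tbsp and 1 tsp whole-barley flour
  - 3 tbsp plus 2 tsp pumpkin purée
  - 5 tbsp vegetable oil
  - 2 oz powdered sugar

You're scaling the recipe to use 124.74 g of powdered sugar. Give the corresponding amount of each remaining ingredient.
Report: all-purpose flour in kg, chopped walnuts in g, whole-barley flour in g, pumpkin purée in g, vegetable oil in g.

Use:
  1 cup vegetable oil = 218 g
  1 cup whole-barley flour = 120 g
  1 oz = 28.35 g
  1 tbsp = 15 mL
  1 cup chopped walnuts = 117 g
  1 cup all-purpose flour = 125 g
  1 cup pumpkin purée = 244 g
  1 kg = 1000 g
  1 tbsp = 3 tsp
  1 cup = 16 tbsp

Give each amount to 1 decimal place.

The original recipe has 56.7 g of powdered sugar, so the scaling factor is 124.74 ÷ 56.7 = 11/5 = 2.2.
all-purpose flour: 2.75 cup × 11/5 × 125 g/cup ÷ 1000 g/kg ≈ 0.8 kg
chopped walnuts: (3 cup + 7 tbsp = 3.4375 cup) × 11/5 × 117 g/cup ≈ 884.8 g
whole-barley flour: (1 tbsp + 1 tsp = 4/3 tbsp) × 11/5 ÷ 16 tbsp/cup × 120 g/cup = 22.0 g
pumpkin purée: (3 tbsp + 2 tsp = 11/3 tbsp) × 11/5 ÷ 16 tbsp/cup × 244 g/cup ≈ 123.0 g
vegetable oil: 5 tbsp × 11/5 ÷ 16 tbsp/cup × 218 g/cup ≈ 149.9 g

all-purpose flour: 0.8 kg; chopped walnuts: 884.8 g; whole-barley flour: 22.0 g; pumpkin purée: 123.0 g; vegetable oil: 149.9 g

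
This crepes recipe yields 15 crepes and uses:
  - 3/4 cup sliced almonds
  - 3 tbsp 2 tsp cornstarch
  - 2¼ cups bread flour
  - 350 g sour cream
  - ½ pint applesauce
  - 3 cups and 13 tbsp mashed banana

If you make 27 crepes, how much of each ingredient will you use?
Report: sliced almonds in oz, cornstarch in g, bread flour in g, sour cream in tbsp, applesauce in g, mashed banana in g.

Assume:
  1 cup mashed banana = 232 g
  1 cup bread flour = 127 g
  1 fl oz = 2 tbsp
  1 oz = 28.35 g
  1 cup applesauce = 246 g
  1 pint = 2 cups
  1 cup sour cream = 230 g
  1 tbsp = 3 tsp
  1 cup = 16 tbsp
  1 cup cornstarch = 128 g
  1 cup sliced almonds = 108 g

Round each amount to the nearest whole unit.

sliced almonds: 5 oz; cornstarch: 53 g; bread flour: 514 g; sour cream: 44 tbsp; applesauce: 443 g; mashed banana: 1592 g

Scaling factor: 27/15 = 9/5 = 1.8.
sliced almonds: 0.75 cup × 9/5 × 108 g/cup ÷ 28.35 g/oz ≈ 5 oz
cornstarch: (3 tbsp + 2 tsp = 11/3 tbsp) × 9/5 ÷ 16 tbsp/cup × 128 g/cup ≈ 53 g
bread flour: 2.25 cup × 9/5 × 127 g/cup ≈ 514 g
sour cream: 350 g × 9/5 ÷ 230 g/cup × 16 tbsp/cup ≈ 44 tbsp
applesauce: 0.5 pint × 9/5 × 2 cup/pint × 246 g/cup ≈ 443 g
mashed banana: (3 cup + 13 tbsp = 3.8125 cup) × 9/5 × 232 g/cup ≈ 1592 g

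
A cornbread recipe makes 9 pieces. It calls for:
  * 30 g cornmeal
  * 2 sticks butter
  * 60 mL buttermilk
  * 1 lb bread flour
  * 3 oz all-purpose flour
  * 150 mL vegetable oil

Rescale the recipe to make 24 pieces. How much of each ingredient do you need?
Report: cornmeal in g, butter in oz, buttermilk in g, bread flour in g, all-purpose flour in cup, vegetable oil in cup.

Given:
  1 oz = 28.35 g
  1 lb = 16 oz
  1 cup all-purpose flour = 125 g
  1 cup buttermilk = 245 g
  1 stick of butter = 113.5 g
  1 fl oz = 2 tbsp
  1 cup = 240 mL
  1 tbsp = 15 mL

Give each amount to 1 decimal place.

Scaling factor: 24/9 = 8/3.
cornmeal: 30 g × 8/3 = 80.0 g
butter: 2 stick × 8/3 × 113.5 g/stick ÷ 28.35 g/oz ≈ 21.4 oz
buttermilk: 60 mL × 8/3 ÷ 240 mL/cup × 245 g/cup ≈ 163.3 g
bread flour: 1 lb × 8/3 × 16 oz/lb × 28.35 g/oz = 1209.6 g
all-purpose flour: 3 oz × 8/3 × 28.35 g/oz ÷ 125 g/cup ≈ 1.8 cup
vegetable oil: 150 mL × 8/3 ÷ 240 mL/cup ≈ 1.7 cup

cornmeal: 80.0 g; butter: 21.4 oz; buttermilk: 163.3 g; bread flour: 1209.6 g; all-purpose flour: 1.8 cup; vegetable oil: 1.7 cup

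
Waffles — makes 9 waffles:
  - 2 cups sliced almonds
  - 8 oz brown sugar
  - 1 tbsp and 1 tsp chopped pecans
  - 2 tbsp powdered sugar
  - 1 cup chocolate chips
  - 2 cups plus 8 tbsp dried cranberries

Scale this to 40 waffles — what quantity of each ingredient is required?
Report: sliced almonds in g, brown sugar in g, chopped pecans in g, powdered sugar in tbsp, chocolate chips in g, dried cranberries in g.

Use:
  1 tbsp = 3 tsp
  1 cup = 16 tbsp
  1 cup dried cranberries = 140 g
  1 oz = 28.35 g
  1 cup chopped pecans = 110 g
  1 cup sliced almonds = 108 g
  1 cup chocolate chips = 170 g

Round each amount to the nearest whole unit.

sliced almonds: 960 g; brown sugar: 1008 g; chopped pecans: 41 g; powdered sugar: 9 tbsp; chocolate chips: 756 g; dried cranberries: 1556 g

Scaling factor: 40/9.
sliced almonds: 2 cup × 40/9 × 108 g/cup = 960 g
brown sugar: 8 oz × 40/9 × 28.35 g/oz = 1008 g
chopped pecans: (1 tbsp + 1 tsp = 4/3 tbsp) × 40/9 ÷ 16 tbsp/cup × 110 g/cup ≈ 41 g
powdered sugar: 2 tbsp × 40/9 ≈ 9 tbsp
chocolate chips: 1 cup × 40/9 × 170 g/cup ≈ 756 g
dried cranberries: (2 cup + 8 tbsp = 2.5 cup) × 40/9 × 140 g/cup ≈ 1556 g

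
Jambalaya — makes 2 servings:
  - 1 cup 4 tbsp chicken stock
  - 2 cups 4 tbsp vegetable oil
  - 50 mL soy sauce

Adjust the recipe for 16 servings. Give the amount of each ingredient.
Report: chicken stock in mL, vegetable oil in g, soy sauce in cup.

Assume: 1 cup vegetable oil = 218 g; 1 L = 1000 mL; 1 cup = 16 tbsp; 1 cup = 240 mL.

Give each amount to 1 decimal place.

chicken stock: 2400.0 mL; vegetable oil: 3924.0 g; soy sauce: 1.7 cup

Scaling factor: 16/2 = 8.
chicken stock: (1 cup + 4 tbsp = 1.25 cup) × 8 × 240 mL/cup = 2400.0 mL
vegetable oil: (2 cup + 4 tbsp = 2.25 cup) × 8 × 218 g/cup = 3924.0 g
soy sauce: 50 mL × 8 ÷ 240 mL/cup ≈ 1.7 cup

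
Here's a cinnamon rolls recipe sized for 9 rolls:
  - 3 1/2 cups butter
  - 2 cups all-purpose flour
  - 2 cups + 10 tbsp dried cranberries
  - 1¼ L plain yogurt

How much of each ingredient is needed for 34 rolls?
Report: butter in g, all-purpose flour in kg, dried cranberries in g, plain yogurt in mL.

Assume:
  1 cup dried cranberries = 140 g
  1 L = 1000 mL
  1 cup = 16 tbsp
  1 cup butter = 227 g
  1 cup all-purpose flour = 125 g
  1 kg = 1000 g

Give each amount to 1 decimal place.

butter: 3001.4 g; all-purpose flour: 0.9 kg; dried cranberries: 1388.3 g; plain yogurt: 4722.2 mL

Scaling factor: 34/9.
butter: 3.5 cup × 34/9 × 227 g/cup ≈ 3001.4 g
all-purpose flour: 2 cup × 34/9 × 125 g/cup ÷ 1000 g/kg ≈ 0.9 kg
dried cranberries: (2 cup + 10 tbsp = 2.625 cup) × 34/9 × 140 g/cup ≈ 1388.3 g
plain yogurt: 1.25 L × 34/9 × 1000 mL/L ≈ 4722.2 mL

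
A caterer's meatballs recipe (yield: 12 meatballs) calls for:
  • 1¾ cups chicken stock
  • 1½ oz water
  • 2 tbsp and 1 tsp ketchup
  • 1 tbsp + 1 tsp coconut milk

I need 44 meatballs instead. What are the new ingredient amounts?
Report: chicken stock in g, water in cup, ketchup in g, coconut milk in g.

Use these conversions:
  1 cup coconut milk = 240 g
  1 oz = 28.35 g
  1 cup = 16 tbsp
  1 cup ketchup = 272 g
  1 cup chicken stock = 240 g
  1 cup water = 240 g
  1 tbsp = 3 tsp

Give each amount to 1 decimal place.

chicken stock: 1540.0 g; water: 0.6 cup; ketchup: 145.4 g; coconut milk: 73.3 g

Scaling factor: 44/12 = 11/3.
chicken stock: 1.75 cup × 11/3 × 240 g/cup = 1540.0 g
water: 1.5 oz × 11/3 × 28.35 g/oz ÷ 240 g/cup ≈ 0.6 cup
ketchup: (2 tbsp + 1 tsp = 7/3 tbsp) × 11/3 ÷ 16 tbsp/cup × 272 g/cup ≈ 145.4 g
coconut milk: (1 tbsp + 1 tsp = 4/3 tbsp) × 11/3 ÷ 16 tbsp/cup × 240 g/cup ≈ 73.3 g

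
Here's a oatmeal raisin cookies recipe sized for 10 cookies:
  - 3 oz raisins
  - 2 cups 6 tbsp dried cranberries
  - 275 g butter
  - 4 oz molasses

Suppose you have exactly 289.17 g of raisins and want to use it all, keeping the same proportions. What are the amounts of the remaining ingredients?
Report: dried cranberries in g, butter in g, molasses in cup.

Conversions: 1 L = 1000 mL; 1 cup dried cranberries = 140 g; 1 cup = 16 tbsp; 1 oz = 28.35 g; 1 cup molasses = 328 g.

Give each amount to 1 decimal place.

The original recipe has 85.05 g of raisins, so the scaling factor is 289.17 ÷ 85.05 = 17/5 = 3.4.
dried cranberries: (2 cup + 6 tbsp = 2.375 cup) × 17/5 × 140 g/cup = 1130.5 g
butter: 275 g × 17/5 = 935.0 g
molasses: 4 oz × 17/5 × 28.35 g/oz ÷ 328 g/cup ≈ 1.2 cup

dried cranberries: 1130.5 g; butter: 935.0 g; molasses: 1.2 cup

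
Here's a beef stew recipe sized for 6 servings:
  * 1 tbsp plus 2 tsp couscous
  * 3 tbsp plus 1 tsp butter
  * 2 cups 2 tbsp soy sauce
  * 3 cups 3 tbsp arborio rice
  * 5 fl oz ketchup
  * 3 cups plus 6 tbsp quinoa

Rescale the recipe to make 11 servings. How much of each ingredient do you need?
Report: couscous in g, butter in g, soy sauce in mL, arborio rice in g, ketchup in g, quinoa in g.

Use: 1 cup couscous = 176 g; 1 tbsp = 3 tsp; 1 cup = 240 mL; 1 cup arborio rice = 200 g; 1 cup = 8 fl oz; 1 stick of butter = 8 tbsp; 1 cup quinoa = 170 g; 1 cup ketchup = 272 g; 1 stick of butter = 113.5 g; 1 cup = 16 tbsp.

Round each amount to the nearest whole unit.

couscous: 34 g; butter: 87 g; soy sauce: 935 mL; arborio rice: 1169 g; ketchup: 312 g; quinoa: 1052 g

Scaling factor: 11/6.
couscous: (1 tbsp + 2 tsp = 5/3 tbsp) × 11/6 ÷ 16 tbsp/cup × 176 g/cup ≈ 34 g
butter: (3 tbsp + 1 tsp = 10/3 tbsp) × 11/6 ÷ 8 tbsp/stick × 113.5 g/stick ≈ 87 g
soy sauce: (2 cup + 2 tbsp = 2.125 cup) × 11/6 × 240 mL/cup = 935 mL
arborio rice: (3 cup + 3 tbsp = 3.1875 cup) × 11/6 × 200 g/cup ≈ 1169 g
ketchup: 5 fl oz × 11/6 ÷ 8 fl oz/cup × 272 g/cup ≈ 312 g
quinoa: (3 cup + 6 tbsp = 3.375 cup) × 11/6 × 170 g/cup ≈ 1052 g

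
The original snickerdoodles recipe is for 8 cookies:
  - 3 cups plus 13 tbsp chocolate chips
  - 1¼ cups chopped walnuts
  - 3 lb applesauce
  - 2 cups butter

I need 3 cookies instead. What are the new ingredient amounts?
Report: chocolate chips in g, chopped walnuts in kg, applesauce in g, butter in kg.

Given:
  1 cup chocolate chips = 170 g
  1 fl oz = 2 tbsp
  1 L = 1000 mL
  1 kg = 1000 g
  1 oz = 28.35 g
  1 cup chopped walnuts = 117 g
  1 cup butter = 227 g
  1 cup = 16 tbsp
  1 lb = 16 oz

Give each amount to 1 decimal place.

Scaling factor: 3/8 = 0.375.
chocolate chips: (3 cup + 13 tbsp = 3.8125 cup) × 3/8 × 170 g/cup ≈ 243.0 g
chopped walnuts: 1.25 cup × 3/8 × 117 g/cup ÷ 1000 g/kg ≈ 0.1 kg
applesauce: 3 lb × 3/8 × 16 oz/lb × 28.35 g/oz = 510.3 g
butter: 2 cup × 3/8 × 227 g/cup ÷ 1000 g/kg ≈ 0.2 kg

chocolate chips: 243.0 g; chopped walnuts: 0.1 kg; applesauce: 510.3 g; butter: 0.2 kg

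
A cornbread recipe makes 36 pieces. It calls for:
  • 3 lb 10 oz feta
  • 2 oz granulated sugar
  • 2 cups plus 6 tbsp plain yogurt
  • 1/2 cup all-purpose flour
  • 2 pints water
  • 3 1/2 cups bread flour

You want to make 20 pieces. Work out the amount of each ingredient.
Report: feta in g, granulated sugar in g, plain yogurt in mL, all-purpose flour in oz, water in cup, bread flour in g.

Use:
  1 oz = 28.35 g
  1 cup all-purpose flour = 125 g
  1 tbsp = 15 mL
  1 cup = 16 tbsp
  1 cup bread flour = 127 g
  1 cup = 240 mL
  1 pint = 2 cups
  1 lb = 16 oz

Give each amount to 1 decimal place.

Scaling factor: 20/36 = 5/9.
feta: (3 lb + 10 oz = 3.625 lb) × 5/9 × 16 oz/lb × 28.35 g/oz = 913.5 g
granulated sugar: 2 oz × 5/9 × 28.35 g/oz = 31.5 g
plain yogurt: (2 cup + 6 tbsp = 2.375 cup) × 5/9 × 240 mL/cup ≈ 316.7 mL
all-purpose flour: 0.5 cup × 5/9 × 125 g/cup ÷ 28.35 g/oz ≈ 1.2 oz
water: 2 pint × 5/9 × 2 cup/pint ≈ 2.2 cup
bread flour: 3.5 cup × 5/9 × 127 g/cup ≈ 246.9 g

feta: 913.5 g; granulated sugar: 31.5 g; plain yogurt: 316.7 mL; all-purpose flour: 1.2 oz; water: 2.2 cup; bread flour: 246.9 g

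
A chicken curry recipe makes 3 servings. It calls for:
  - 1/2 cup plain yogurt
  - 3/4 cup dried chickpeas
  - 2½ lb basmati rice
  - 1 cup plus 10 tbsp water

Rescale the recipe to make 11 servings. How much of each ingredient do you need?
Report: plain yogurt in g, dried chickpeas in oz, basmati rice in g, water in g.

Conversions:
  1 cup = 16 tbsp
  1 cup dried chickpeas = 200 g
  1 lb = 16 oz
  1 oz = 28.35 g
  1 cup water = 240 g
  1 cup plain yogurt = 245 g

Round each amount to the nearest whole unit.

plain yogurt: 449 g; dried chickpeas: 19 oz; basmati rice: 4158 g; water: 1430 g

Scaling factor: 11/3.
plain yogurt: 0.5 cup × 11/3 × 245 g/cup ≈ 449 g
dried chickpeas: 0.75 cup × 11/3 × 200 g/cup ÷ 28.35 g/oz ≈ 19 oz
basmati rice: 2.5 lb × 11/3 × 16 oz/lb × 28.35 g/oz = 4158 g
water: (1 cup + 10 tbsp = 1.625 cup) × 11/3 × 240 g/cup = 1430 g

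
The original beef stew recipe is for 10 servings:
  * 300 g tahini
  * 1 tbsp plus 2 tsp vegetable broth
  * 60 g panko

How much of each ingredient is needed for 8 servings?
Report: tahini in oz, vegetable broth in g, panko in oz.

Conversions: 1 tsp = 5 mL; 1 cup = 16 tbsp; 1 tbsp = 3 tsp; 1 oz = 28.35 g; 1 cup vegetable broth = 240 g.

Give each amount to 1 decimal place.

Scaling factor: 8/10 = 4/5 = 0.8.
tahini: 300 g × 4/5 ÷ 28.35 g/oz ≈ 8.5 oz
vegetable broth: (1 tbsp + 2 tsp = 5/3 tbsp) × 4/5 ÷ 16 tbsp/cup × 240 g/cup = 20.0 g
panko: 60 g × 4/5 ÷ 28.35 g/oz ≈ 1.7 oz

tahini: 8.5 oz; vegetable broth: 20.0 g; panko: 1.7 oz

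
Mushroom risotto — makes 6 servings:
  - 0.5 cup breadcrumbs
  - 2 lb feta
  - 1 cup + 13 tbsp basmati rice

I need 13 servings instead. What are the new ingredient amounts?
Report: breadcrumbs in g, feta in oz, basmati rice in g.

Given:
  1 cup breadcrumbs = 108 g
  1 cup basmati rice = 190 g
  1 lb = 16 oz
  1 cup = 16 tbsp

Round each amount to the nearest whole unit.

breadcrumbs: 117 g; feta: 69 oz; basmati rice: 746 g

Scaling factor: 13/6.
breadcrumbs: 0.5 cup × 13/6 × 108 g/cup = 117 g
feta: 2 lb × 13/6 × 16 oz/lb ≈ 69 oz
basmati rice: (1 cup + 13 tbsp = 1.8125 cup) × 13/6 × 190 g/cup ≈ 746 g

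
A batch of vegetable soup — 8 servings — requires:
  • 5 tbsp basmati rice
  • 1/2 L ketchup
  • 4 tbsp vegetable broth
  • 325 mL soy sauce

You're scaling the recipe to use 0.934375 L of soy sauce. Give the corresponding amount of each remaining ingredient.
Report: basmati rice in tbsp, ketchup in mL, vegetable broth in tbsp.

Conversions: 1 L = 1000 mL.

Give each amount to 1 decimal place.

basmati rice: 14.4 tbsp; ketchup: 1437.5 mL; vegetable broth: 11.5 tbsp

The original recipe has 0.325 L of soy sauce, so the scaling factor is 0.934375 ÷ 0.325 = 23/8 = 2.875.
basmati rice: 5 tbsp × 23/8 ≈ 14.4 tbsp
ketchup: 0.5 L × 23/8 × 1000 mL/L = 1437.5 mL
vegetable broth: 4 tbsp × 23/8 = 11.5 tbsp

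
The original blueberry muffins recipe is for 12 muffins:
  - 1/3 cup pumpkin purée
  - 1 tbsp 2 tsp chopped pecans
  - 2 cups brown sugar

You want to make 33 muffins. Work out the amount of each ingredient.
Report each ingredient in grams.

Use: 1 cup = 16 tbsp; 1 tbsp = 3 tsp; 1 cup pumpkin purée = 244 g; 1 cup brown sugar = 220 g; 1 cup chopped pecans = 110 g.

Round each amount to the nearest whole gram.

pumpkin purée: 224 g; chopped pecans: 32 g; brown sugar: 1210 g

Scaling factor: 33/12 = 11/4 = 2.75.
pumpkin purée: 1/3 cup × 11/4 × 244 g/cup ≈ 224 g
chopped pecans: (1 tbsp + 2 tsp = 5/3 tbsp) × 11/4 ÷ 16 tbsp/cup × 110 g/cup ≈ 32 g
brown sugar: 2 cup × 11/4 × 220 g/cup = 1210 g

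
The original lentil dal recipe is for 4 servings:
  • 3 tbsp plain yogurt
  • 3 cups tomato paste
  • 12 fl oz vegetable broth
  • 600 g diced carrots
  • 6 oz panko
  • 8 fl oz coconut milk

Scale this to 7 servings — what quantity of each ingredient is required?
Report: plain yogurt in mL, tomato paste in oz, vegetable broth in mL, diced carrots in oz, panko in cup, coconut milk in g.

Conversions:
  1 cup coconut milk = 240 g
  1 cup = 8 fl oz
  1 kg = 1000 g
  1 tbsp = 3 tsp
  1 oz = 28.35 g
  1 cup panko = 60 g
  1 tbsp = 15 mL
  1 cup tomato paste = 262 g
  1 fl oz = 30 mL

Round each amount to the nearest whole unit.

Scaling factor: 7/4 = 1.75.
plain yogurt: 3 tbsp × 7/4 × 15 mL/tbsp ≈ 79 mL
tomato paste: 3 cup × 7/4 × 262 g/cup ÷ 28.35 g/oz ≈ 49 oz
vegetable broth: 12 fl oz × 7/4 × 30 mL/fl oz = 630 mL
diced carrots: 600 g × 7/4 ÷ 28.35 g/oz ≈ 37 oz
panko: 6 oz × 7/4 × 28.35 g/oz ÷ 60 g/cup ≈ 5 cup
coconut milk: 8 fl oz × 7/4 ÷ 8 fl oz/cup × 240 g/cup = 420 g

plain yogurt: 79 mL; tomato paste: 49 oz; vegetable broth: 630 mL; diced carrots: 37 oz; panko: 5 cup; coconut milk: 420 g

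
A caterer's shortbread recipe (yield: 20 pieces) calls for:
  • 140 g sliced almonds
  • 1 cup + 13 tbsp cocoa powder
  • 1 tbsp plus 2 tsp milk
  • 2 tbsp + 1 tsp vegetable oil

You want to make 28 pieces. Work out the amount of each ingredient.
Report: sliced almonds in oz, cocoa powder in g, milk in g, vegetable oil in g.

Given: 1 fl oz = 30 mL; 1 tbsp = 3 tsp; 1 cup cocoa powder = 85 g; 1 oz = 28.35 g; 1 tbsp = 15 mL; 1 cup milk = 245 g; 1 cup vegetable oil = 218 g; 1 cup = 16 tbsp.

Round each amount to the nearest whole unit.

sliced almonds: 7 oz; cocoa powder: 216 g; milk: 36 g; vegetable oil: 45 g

Scaling factor: 28/20 = 7/5 = 1.4.
sliced almonds: 140 g × 7/5 ÷ 28.35 g/oz ≈ 7 oz
cocoa powder: (1 cup + 13 tbsp = 1.8125 cup) × 7/5 × 85 g/cup ≈ 216 g
milk: (1 tbsp + 2 tsp = 5/3 tbsp) × 7/5 ÷ 16 tbsp/cup × 245 g/cup ≈ 36 g
vegetable oil: (2 tbsp + 1 tsp = 7/3 tbsp) × 7/5 ÷ 16 tbsp/cup × 218 g/cup ≈ 45 g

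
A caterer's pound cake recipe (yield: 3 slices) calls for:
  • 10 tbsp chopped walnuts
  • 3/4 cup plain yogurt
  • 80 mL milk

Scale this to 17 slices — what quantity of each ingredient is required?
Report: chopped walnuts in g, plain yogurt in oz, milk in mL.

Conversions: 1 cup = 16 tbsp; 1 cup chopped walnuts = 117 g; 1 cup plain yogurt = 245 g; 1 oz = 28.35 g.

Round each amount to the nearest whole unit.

chopped walnuts: 414 g; plain yogurt: 37 oz; milk: 453 mL

Scaling factor: 17/3.
chopped walnuts: 10 tbsp × 17/3 ÷ 16 tbsp/cup × 117 g/cup ≈ 414 g
plain yogurt: 0.75 cup × 17/3 × 245 g/cup ÷ 28.35 g/oz ≈ 37 oz
milk: 80 mL × 17/3 ≈ 453 mL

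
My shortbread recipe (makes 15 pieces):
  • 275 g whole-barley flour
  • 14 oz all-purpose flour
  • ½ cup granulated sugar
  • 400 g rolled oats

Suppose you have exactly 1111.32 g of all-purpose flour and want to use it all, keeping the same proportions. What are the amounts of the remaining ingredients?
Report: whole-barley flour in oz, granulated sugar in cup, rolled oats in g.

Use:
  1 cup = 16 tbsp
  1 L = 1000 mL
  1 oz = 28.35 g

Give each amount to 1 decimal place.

The original recipe has 396.9 g of all-purpose flour, so the scaling factor is 1111.32 ÷ 396.9 = 14/5 = 2.8.
whole-barley flour: 275 g × 14/5 ÷ 28.35 g/oz ≈ 27.2 oz
granulated sugar: 0.5 cup × 14/5 = 1.4 cup
rolled oats: 400 g × 14/5 = 1120.0 g

whole-barley flour: 27.2 oz; granulated sugar: 1.4 cup; rolled oats: 1120.0 g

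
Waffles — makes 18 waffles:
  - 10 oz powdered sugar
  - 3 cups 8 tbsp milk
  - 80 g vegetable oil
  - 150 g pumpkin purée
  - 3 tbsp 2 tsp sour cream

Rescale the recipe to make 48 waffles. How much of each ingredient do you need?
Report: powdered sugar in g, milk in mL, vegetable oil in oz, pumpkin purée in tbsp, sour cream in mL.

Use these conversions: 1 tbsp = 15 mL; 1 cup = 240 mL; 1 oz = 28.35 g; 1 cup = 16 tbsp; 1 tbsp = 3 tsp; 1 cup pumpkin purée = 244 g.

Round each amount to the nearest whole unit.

Scaling factor: 48/18 = 8/3.
powdered sugar: 10 oz × 8/3 × 28.35 g/oz = 756 g
milk: (3 cup + 8 tbsp = 3.5 cup) × 8/3 × 240 mL/cup = 2240 mL
vegetable oil: 80 g × 8/3 ÷ 28.35 g/oz ≈ 8 oz
pumpkin purée: 150 g × 8/3 ÷ 244 g/cup × 16 tbsp/cup ≈ 26 tbsp
sour cream: (3 tbsp + 2 tsp = 11/3 tbsp) × 8/3 × 15 mL/tbsp ≈ 147 mL

powdered sugar: 756 g; milk: 2240 mL; vegetable oil: 8 oz; pumpkin purée: 26 tbsp; sour cream: 147 mL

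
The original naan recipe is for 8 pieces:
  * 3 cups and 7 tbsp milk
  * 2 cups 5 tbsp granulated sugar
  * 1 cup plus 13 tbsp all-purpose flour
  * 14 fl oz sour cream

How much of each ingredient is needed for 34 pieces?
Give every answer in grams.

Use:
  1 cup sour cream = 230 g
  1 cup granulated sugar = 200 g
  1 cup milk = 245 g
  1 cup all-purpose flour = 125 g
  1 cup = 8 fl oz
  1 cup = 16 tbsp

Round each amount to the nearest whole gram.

Scaling factor: 34/8 = 17/4 = 4.25.
milk: (3 cup + 7 tbsp = 3.4375 cup) × 17/4 × 245 g/cup ≈ 3579 g
granulated sugar: (2 cup + 5 tbsp = 2.3125 cup) × 17/4 × 200 g/cup ≈ 1966 g
all-purpose flour: (1 cup + 13 tbsp = 1.8125 cup) × 17/4 × 125 g/cup ≈ 963 g
sour cream: 14 fl oz × 17/4 ÷ 8 fl oz/cup × 230 g/cup ≈ 1711 g

milk: 3579 g; granulated sugar: 1966 g; all-purpose flour: 963 g; sour cream: 1711 g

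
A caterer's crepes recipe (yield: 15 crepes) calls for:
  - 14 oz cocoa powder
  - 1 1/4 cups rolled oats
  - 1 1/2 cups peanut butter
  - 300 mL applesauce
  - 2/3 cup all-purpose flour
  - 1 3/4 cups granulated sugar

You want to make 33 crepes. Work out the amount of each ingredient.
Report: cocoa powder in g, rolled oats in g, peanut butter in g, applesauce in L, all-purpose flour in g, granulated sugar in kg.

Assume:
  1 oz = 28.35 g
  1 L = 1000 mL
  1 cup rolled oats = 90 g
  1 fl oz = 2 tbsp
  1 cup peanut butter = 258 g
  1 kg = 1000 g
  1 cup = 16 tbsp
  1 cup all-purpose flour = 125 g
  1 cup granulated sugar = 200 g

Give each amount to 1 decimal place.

cocoa powder: 873.2 g; rolled oats: 247.5 g; peanut butter: 851.4 g; applesauce: 0.7 L; all-purpose flour: 183.3 g; granulated sugar: 0.8 kg

Scaling factor: 33/15 = 11/5 = 2.2.
cocoa powder: 14 oz × 11/5 × 28.35 g/oz ≈ 873.2 g
rolled oats: 1.25 cup × 11/5 × 90 g/cup = 247.5 g
peanut butter: 1.5 cup × 11/5 × 258 g/cup = 851.4 g
applesauce: 300 mL × 11/5 ÷ 1000 mL/L ≈ 0.7 L
all-purpose flour: 2/3 cup × 11/5 × 125 g/cup ≈ 183.3 g
granulated sugar: 1.75 cup × 11/5 × 200 g/cup ÷ 1000 g/kg ≈ 0.8 kg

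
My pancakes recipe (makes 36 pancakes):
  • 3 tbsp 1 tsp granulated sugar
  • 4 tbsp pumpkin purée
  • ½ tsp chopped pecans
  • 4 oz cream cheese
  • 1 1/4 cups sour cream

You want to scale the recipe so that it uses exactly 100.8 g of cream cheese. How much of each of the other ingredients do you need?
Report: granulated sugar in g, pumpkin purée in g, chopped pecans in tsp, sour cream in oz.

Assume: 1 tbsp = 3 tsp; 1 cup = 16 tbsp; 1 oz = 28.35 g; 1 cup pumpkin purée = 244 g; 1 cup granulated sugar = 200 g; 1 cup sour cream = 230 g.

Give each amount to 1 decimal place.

granulated sugar: 37.0 g; pumpkin purée: 54.2 g; chopped pecans: 0.4 tsp; sour cream: 9.0 oz

The original recipe has 113.4 g of cream cheese, so the scaling factor is 100.8 ÷ 113.4 = 8/9.
granulated sugar: (3 tbsp + 1 tsp = 10/3 tbsp) × 8/9 ÷ 16 tbsp/cup × 200 g/cup ≈ 37.0 g
pumpkin purée: 4 tbsp × 8/9 ÷ 16 tbsp/cup × 244 g/cup ≈ 54.2 g
chopped pecans: 0.5 tsp × 8/9 ≈ 0.4 tsp
sour cream: 1.25 cup × 8/9 × 230 g/cup ÷ 28.35 g/oz ≈ 9.0 oz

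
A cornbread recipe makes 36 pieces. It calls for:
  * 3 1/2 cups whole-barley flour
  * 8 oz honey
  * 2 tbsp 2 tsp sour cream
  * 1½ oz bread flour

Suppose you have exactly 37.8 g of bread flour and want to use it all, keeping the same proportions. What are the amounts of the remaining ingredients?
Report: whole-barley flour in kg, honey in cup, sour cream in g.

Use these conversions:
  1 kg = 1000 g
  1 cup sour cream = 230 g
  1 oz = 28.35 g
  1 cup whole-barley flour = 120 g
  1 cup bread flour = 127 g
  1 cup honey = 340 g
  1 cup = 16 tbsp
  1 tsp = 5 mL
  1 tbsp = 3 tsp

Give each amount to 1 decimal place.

whole-barley flour: 0.4 kg; honey: 0.6 cup; sour cream: 34.1 g

The original recipe has 42.525 g of bread flour, so the scaling factor is 37.8 ÷ 42.525 = 8/9.
whole-barley flour: 3.5 cup × 8/9 × 120 g/cup ÷ 1000 g/kg ≈ 0.4 kg
honey: 8 oz × 8/9 × 28.35 g/oz ÷ 340 g/cup ≈ 0.6 cup
sour cream: (2 tbsp + 2 tsp = 8/3 tbsp) × 8/9 ÷ 16 tbsp/cup × 230 g/cup ≈ 34.1 g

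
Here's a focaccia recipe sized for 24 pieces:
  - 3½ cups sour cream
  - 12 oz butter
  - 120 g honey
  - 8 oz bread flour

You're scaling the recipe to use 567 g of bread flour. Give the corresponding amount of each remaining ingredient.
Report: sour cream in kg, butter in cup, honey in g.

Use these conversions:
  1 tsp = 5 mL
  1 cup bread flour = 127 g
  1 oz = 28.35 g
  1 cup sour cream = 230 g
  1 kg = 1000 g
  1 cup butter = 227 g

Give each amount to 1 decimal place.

sour cream: 2.0 kg; butter: 3.7 cup; honey: 300.0 g

The original recipe has 226.8 g of bread flour, so the scaling factor is 567 ÷ 226.8 = 5/2 = 2.5.
sour cream: 3.5 cup × 5/2 × 230 g/cup ÷ 1000 g/kg ≈ 2.0 kg
butter: 12 oz × 5/2 × 28.35 g/oz ÷ 227 g/cup ≈ 3.7 cup
honey: 120 g × 5/2 = 300.0 g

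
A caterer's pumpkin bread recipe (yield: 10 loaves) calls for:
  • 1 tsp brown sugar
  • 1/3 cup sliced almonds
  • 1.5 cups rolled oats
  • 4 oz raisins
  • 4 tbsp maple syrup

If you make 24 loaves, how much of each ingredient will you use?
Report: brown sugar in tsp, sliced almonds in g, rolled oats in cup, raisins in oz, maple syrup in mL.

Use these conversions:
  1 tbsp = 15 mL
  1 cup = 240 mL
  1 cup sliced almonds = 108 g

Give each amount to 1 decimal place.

Scaling factor: 24/10 = 12/5 = 2.4.
brown sugar: 1 tsp × 12/5 = 2.4 tsp
sliced almonds: 1/3 cup × 12/5 × 108 g/cup = 86.4 g
rolled oats: 1.5 cup × 12/5 = 3.6 cup
raisins: 4 oz × 12/5 = 9.6 oz
maple syrup: 4 tbsp × 12/5 × 15 mL/tbsp = 144.0 mL

brown sugar: 2.4 tsp; sliced almonds: 86.4 g; rolled oats: 3.6 cup; raisins: 9.6 oz; maple syrup: 144.0 mL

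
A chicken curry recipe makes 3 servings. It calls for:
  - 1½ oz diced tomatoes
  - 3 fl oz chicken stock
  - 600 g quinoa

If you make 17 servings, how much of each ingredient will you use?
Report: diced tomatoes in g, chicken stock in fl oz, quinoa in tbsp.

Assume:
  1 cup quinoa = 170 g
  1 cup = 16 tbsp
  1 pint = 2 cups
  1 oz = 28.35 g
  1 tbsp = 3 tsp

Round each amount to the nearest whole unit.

Scaling factor: 17/3.
diced tomatoes: 1.5 oz × 17/3 × 28.35 g/oz ≈ 241 g
chicken stock: 3 fl oz × 17/3 = 17 fl oz
quinoa: 600 g × 17/3 ÷ 170 g/cup × 16 tbsp/cup = 320 tbsp

diced tomatoes: 241 g; chicken stock: 17 fl oz; quinoa: 320 tbsp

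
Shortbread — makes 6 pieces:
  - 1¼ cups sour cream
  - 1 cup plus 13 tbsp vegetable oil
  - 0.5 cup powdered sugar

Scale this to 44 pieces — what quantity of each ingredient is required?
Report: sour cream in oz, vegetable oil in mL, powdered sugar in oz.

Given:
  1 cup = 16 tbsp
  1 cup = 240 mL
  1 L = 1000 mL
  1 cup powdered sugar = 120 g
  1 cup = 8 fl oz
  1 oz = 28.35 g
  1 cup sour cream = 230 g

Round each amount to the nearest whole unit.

sour cream: 74 oz; vegetable oil: 3190 mL; powdered sugar: 16 oz

Scaling factor: 44/6 = 22/3.
sour cream: 1.25 cup × 22/3 × 230 g/cup ÷ 28.35 g/oz ≈ 74 oz
vegetable oil: (1 cup + 13 tbsp = 1.8125 cup) × 22/3 × 240 mL/cup = 3190 mL
powdered sugar: 0.5 cup × 22/3 × 120 g/cup ÷ 28.35 g/oz ≈ 16 oz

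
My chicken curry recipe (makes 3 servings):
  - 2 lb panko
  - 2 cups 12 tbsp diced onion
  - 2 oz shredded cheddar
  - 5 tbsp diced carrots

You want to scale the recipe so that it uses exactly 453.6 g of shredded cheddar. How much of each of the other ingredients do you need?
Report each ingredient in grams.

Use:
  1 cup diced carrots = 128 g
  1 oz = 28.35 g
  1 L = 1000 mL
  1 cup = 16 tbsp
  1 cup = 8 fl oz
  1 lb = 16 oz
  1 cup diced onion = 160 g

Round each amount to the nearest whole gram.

The original recipe has 56.7 g of shredded cheddar, so the scaling factor is 453.6 ÷ 56.7 = 8.
panko: 2 lb × 8 × 16 oz/lb × 28.35 g/oz ≈ 7258 g
diced onion: (2 cup + 12 tbsp = 2.75 cup) × 8 × 160 g/cup = 3520 g
diced carrots: 5 tbsp × 8 ÷ 16 tbsp/cup × 128 g/cup = 320 g

panko: 7258 g; diced onion: 3520 g; diced carrots: 320 g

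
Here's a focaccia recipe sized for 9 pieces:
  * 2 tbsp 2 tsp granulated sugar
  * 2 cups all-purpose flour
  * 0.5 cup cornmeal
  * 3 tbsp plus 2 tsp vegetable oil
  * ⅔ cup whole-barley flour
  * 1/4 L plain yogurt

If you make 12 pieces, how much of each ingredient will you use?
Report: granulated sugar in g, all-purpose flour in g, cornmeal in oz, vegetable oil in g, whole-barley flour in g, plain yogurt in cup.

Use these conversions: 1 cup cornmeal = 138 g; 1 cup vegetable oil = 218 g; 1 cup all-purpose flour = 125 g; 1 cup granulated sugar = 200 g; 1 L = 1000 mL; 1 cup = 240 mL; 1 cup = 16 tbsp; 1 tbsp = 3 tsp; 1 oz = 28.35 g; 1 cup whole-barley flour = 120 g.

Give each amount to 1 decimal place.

granulated sugar: 44.4 g; all-purpose flour: 333.3 g; cornmeal: 3.2 oz; vegetable oil: 66.6 g; whole-barley flour: 106.7 g; plain yogurt: 1.4 cup

Scaling factor: 12/9 = 4/3.
granulated sugar: (2 tbsp + 2 tsp = 8/3 tbsp) × 4/3 ÷ 16 tbsp/cup × 200 g/cup ≈ 44.4 g
all-purpose flour: 2 cup × 4/3 × 125 g/cup ≈ 333.3 g
cornmeal: 0.5 cup × 4/3 × 138 g/cup ÷ 28.35 g/oz ≈ 3.2 oz
vegetable oil: (3 tbsp + 2 tsp = 11/3 tbsp) × 4/3 ÷ 16 tbsp/cup × 218 g/cup ≈ 66.6 g
whole-barley flour: 2/3 cup × 4/3 × 120 g/cup ≈ 106.7 g
plain yogurt: 0.25 L × 4/3 × 1000 mL/L ÷ 240 mL/cup ≈ 1.4 cup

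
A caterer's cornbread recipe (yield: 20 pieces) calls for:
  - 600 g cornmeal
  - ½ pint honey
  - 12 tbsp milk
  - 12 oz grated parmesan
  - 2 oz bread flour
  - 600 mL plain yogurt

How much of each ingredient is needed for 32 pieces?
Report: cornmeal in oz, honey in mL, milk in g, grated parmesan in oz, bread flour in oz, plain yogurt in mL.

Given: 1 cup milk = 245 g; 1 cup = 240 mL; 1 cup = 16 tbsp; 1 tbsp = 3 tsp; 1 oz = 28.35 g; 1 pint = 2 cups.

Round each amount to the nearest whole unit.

cornmeal: 34 oz; honey: 384 mL; milk: 294 g; grated parmesan: 19 oz; bread flour: 3 oz; plain yogurt: 960 mL

Scaling factor: 32/20 = 8/5 = 1.6.
cornmeal: 600 g × 8/5 ÷ 28.35 g/oz ≈ 34 oz
honey: 0.5 pint × 8/5 × 2 cup/pint × 240 mL/cup = 384 mL
milk: 12 tbsp × 8/5 ÷ 16 tbsp/cup × 245 g/cup = 294 g
grated parmesan: 12 oz × 8/5 ≈ 19 oz
bread flour: 2 oz × 8/5 ≈ 3 oz
plain yogurt: 600 mL × 8/5 = 960 mL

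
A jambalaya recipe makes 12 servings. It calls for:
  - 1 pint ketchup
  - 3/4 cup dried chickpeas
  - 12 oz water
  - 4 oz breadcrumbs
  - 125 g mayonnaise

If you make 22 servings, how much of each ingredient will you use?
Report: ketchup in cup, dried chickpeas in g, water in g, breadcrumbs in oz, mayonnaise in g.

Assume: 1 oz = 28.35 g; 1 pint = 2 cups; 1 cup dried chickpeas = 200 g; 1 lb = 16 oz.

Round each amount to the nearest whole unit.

ketchup: 4 cup; dried chickpeas: 275 g; water: 624 g; breadcrumbs: 7 oz; mayonnaise: 229 g

Scaling factor: 22/12 = 11/6.
ketchup: 1 pint × 11/6 × 2 cup/pint ≈ 4 cup
dried chickpeas: 0.75 cup × 11/6 × 200 g/cup = 275 g
water: 12 oz × 11/6 × 28.35 g/oz ≈ 624 g
breadcrumbs: 4 oz × 11/6 ≈ 7 oz
mayonnaise: 125 g × 11/6 ≈ 229 g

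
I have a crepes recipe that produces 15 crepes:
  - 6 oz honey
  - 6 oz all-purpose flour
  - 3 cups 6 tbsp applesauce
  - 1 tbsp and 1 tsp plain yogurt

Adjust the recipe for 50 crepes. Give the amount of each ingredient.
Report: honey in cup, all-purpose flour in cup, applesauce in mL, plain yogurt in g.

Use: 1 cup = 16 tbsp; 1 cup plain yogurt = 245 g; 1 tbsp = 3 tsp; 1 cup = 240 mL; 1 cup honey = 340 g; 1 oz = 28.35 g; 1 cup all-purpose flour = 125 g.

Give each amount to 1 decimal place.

Scaling factor: 50/15 = 10/3.
honey: 6 oz × 10/3 × 28.35 g/oz ÷ 340 g/cup ≈ 1.7 cup
all-purpose flour: 6 oz × 10/3 × 28.35 g/oz ÷ 125 g/cup ≈ 4.5 cup
applesauce: (3 cup + 6 tbsp = 3.375 cup) × 10/3 × 240 mL/cup = 2700.0 mL
plain yogurt: (1 tbsp + 1 tsp = 4/3 tbsp) × 10/3 ÷ 16 tbsp/cup × 245 g/cup ≈ 68.1 g

honey: 1.7 cup; all-purpose flour: 4.5 cup; applesauce: 2700.0 mL; plain yogurt: 68.1 g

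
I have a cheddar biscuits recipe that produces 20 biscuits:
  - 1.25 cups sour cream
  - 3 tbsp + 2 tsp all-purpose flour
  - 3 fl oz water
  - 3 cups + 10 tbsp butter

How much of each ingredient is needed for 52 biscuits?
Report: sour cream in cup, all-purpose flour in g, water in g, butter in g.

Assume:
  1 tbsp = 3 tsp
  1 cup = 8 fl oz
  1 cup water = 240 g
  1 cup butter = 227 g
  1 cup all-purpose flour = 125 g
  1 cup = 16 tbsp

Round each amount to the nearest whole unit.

Scaling factor: 52/20 = 13/5 = 2.6.
sour cream: 1.25 cup × 13/5 ≈ 3 cup
all-purpose flour: (3 tbsp + 2 tsp = 11/3 tbsp) × 13/5 ÷ 16 tbsp/cup × 125 g/cup ≈ 74 g
water: 3 fl oz × 13/5 ÷ 8 fl oz/cup × 240 g/cup = 234 g
butter: (3 cup + 10 tbsp = 3.625 cup) × 13/5 × 227 g/cup ≈ 2139 g

sour cream: 3 cup; all-purpose flour: 74 g; water: 234 g; butter: 2139 g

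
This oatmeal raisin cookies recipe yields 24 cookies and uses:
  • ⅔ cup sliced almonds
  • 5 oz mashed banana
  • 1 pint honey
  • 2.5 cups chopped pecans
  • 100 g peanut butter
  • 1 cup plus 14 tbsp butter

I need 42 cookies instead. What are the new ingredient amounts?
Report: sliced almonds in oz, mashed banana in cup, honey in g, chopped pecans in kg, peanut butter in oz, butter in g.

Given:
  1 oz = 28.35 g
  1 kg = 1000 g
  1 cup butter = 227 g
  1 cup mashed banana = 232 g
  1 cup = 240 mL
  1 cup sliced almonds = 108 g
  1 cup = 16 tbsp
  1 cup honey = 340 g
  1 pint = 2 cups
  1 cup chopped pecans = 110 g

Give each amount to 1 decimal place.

sliced almonds: 4.4 oz; mashed banana: 1.1 cup; honey: 1190.0 g; chopped pecans: 0.5 kg; peanut butter: 6.2 oz; butter: 744.8 g

Scaling factor: 42/24 = 7/4 = 1.75.
sliced almonds: 2/3 cup × 7/4 × 108 g/cup ÷ 28.35 g/oz ≈ 4.4 oz
mashed banana: 5 oz × 7/4 × 28.35 g/oz ÷ 232 g/cup ≈ 1.1 cup
honey: 1 pint × 7/4 × 2 cup/pint × 340 g/cup = 1190.0 g
chopped pecans: 2.5 cup × 7/4 × 110 g/cup ÷ 1000 g/kg ≈ 0.5 kg
peanut butter: 100 g × 7/4 ÷ 28.35 g/oz ≈ 6.2 oz
butter: (1 cup + 14 tbsp = 1.875 cup) × 7/4 × 227 g/cup ≈ 744.8 g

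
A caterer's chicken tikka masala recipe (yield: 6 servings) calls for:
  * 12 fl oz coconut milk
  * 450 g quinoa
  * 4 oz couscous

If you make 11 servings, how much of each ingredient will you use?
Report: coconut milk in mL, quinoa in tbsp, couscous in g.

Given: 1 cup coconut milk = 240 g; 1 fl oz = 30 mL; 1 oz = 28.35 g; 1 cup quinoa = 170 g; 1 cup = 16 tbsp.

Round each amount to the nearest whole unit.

coconut milk: 660 mL; quinoa: 78 tbsp; couscous: 208 g

Scaling factor: 11/6.
coconut milk: 12 fl oz × 11/6 × 30 mL/fl oz = 660 mL
quinoa: 450 g × 11/6 ÷ 170 g/cup × 16 tbsp/cup ≈ 78 tbsp
couscous: 4 oz × 11/6 × 28.35 g/oz ≈ 208 g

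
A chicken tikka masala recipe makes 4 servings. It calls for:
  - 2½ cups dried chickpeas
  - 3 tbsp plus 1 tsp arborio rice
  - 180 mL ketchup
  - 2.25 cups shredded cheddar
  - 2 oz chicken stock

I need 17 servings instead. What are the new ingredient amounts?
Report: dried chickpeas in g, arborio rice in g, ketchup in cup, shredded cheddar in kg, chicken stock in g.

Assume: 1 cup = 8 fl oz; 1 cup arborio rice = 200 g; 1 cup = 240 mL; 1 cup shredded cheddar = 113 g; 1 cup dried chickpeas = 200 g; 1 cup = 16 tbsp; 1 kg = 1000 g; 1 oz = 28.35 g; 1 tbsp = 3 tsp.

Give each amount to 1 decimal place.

dried chickpeas: 2125.0 g; arborio rice: 177.1 g; ketchup: 3.2 cup; shredded cheddar: 1.1 kg; chicken stock: 241.0 g

Scaling factor: 17/4 = 4.25.
dried chickpeas: 2.5 cup × 17/4 × 200 g/cup = 2125.0 g
arborio rice: (3 tbsp + 1 tsp = 10/3 tbsp) × 17/4 ÷ 16 tbsp/cup × 200 g/cup ≈ 177.1 g
ketchup: 180 mL × 17/4 ÷ 240 mL/cup ≈ 3.2 cup
shredded cheddar: 2.25 cup × 17/4 × 113 g/cup ÷ 1000 g/kg ≈ 1.1 kg
chicken stock: 2 oz × 17/4 × 28.35 g/oz ≈ 241.0 g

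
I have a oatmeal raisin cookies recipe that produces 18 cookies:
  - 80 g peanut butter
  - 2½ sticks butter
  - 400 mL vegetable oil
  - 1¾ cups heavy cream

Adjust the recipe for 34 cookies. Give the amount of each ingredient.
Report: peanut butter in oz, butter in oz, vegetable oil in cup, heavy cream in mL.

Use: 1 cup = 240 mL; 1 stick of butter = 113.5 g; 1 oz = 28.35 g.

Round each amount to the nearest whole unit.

Scaling factor: 34/18 = 17/9.
peanut butter: 80 g × 17/9 ÷ 28.35 g/oz ≈ 5 oz
butter: 2.5 stick × 17/9 × 113.5 g/stick ÷ 28.35 g/oz ≈ 19 oz
vegetable oil: 400 mL × 17/9 ÷ 240 mL/cup ≈ 3 cup
heavy cream: 1.75 cup × 17/9 × 240 mL/cup ≈ 793 mL

peanut butter: 5 oz; butter: 19 oz; vegetable oil: 3 cup; heavy cream: 793 mL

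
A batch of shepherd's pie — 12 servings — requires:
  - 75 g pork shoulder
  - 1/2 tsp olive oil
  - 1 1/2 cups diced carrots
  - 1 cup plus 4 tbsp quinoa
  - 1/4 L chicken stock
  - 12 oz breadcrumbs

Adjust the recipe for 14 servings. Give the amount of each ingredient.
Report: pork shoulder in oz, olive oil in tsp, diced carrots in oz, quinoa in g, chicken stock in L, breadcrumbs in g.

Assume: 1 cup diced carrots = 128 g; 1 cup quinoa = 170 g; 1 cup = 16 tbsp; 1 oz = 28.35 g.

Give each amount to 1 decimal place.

Scaling factor: 14/12 = 7/6.
pork shoulder: 75 g × 7/6 ÷ 28.35 g/oz ≈ 3.1 oz
olive oil: 0.5 tsp × 7/6 ≈ 0.6 tsp
diced carrots: 1.5 cup × 7/6 × 128 g/cup ÷ 28.35 g/oz ≈ 7.9 oz
quinoa: (1 cup + 4 tbsp = 1.25 cup) × 7/6 × 170 g/cup ≈ 247.9 g
chicken stock: 0.25 L × 7/6 ≈ 0.3 L
breadcrumbs: 12 oz × 7/6 × 28.35 g/oz = 396.9 g

pork shoulder: 3.1 oz; olive oil: 0.6 tsp; diced carrots: 7.9 oz; quinoa: 247.9 g; chicken stock: 0.3 L; breadcrumbs: 396.9 g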